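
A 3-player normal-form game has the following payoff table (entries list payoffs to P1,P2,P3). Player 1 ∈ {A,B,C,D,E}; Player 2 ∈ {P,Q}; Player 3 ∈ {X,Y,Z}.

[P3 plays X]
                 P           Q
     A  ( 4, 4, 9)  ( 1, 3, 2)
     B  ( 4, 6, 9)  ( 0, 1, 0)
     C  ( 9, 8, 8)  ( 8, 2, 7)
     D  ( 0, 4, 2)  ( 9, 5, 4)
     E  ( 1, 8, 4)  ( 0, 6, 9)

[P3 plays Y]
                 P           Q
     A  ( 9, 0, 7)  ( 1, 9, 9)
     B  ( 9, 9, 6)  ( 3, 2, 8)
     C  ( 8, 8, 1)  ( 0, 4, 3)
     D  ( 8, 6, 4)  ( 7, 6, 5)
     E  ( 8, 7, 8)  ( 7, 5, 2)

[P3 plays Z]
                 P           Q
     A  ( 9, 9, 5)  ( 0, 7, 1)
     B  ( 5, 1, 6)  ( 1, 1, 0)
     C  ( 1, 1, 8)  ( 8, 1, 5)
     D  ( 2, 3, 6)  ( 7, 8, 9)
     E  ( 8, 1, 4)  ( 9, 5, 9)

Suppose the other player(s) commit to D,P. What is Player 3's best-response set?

BR_3 = {Z}

u_3(X vs D,P) = 2
u_3(Y vs D,P) = 4
u_3(Z vs D,P) = 6
max payoff 6 at {Z}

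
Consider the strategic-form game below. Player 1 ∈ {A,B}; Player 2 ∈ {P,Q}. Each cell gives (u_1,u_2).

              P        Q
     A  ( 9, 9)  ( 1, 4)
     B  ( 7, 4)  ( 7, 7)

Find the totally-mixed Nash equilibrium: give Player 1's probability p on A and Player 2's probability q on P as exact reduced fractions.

P1 indiff ⇒ q·9+(1-q)·1 = q·7+(1-q)·7 ⇒ q(2) = (1-q)(6) ⇒ q = 3/4
P2 indiff ⇒ p·9+(1-p)·4 = p·4+(1-p)·7 ⇒ p(5) = (1-p)(3) ⇒ p = 3/8

(p,q) = (3/8, 3/4)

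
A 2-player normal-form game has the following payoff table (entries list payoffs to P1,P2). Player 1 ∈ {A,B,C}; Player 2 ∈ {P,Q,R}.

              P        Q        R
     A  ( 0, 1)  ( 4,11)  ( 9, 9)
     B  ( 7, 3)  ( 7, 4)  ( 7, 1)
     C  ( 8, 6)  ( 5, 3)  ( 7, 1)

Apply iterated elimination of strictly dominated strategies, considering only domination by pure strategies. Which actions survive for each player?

Survivors P1:{B,C} P2:{P,Q}

P2 drop R (Q beats it: A:11>9 B:4>1 C:3>1)
P1 drop A (B beats it: P:7>0 Q:7>4)
P1→{B,C} P2→{P,Q}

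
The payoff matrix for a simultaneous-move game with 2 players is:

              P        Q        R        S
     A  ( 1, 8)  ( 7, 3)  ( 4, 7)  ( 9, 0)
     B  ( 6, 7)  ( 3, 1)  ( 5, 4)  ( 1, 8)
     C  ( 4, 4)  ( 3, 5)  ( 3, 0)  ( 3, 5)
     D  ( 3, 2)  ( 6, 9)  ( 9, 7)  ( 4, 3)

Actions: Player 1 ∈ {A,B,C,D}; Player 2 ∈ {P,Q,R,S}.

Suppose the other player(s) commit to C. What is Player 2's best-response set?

BR_2 = {Q,S}

u_2(P vs C) = 4
u_2(Q vs C) = 5
u_2(R vs C) = 0
u_2(S vs C) = 5
max payoff 5 at {Q,S}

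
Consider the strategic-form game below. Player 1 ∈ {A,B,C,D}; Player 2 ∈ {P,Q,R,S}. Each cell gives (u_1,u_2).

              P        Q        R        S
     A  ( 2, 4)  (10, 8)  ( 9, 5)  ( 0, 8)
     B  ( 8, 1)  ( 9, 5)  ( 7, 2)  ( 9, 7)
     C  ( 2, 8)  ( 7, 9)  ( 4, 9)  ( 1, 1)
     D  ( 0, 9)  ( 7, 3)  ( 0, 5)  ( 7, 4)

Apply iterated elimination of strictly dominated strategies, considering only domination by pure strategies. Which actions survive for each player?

P1 drop C (B beats it: P:8>2 Q:9>7 R:7>4 S:9>1)
P1 drop D (B beats it: P:8>0 Q:9>7 R:7>0 S:9>7)
P2 drop P (Q beats it: A:8>4 B:5>1)
P2 drop R (Q beats it: A:8>5 B:5>2)
P1→{A,B} P2→{Q,S}

IESDS → P1:{A,B} P2:{Q,S}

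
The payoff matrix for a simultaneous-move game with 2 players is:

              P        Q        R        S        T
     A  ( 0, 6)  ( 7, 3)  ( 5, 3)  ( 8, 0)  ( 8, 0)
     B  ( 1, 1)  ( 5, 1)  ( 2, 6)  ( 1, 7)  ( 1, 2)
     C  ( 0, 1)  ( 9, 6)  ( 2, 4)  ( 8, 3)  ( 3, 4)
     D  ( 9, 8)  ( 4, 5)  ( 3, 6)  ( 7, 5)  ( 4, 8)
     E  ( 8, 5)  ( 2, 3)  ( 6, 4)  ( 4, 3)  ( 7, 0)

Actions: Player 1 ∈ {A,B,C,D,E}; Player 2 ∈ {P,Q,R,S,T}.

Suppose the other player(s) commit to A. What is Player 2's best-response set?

argmax u_2 = {P}

u_2(P vs A) = 6
u_2(Q vs A) = 3
u_2(R vs A) = 3
u_2(S vs A) = 0
u_2(T vs A) = 0
max payoff 6 at {P}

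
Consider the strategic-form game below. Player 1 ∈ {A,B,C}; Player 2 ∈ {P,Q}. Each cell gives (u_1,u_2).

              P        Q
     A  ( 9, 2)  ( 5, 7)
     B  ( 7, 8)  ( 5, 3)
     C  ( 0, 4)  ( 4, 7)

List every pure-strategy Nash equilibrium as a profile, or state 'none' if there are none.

PSNE = {(A,Q)}

(A,P): not NE [P2→Q gives 7>2]
(A,Q): NE
(B,P): not NE [P1→A gives 9>7]
(B,Q): not NE [P2→P gives 8>3]
(C,P): not NE [P1→A gives 9>0; P2→Q gives 7>4]
(C,Q): not NE [P1→B gives 5>4]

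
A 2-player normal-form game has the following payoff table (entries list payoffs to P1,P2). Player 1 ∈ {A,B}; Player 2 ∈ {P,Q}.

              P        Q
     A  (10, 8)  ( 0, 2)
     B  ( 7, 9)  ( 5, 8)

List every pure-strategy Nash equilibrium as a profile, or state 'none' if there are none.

(A,P): NE
(A,Q): not NE [P1→B gives 5>0; P2→P gives 8>2]
(B,P): not NE [P1→A gives 10>7]
(B,Q): not NE [P2→P gives 9>8]

Nash profiles: (A,P)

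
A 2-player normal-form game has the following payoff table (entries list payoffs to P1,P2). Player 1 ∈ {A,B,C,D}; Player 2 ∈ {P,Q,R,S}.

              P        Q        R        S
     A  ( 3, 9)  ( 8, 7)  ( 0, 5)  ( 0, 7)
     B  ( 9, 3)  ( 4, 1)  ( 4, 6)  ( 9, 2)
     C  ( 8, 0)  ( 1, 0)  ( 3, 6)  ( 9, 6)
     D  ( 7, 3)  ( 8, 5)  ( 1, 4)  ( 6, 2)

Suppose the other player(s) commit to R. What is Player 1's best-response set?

BR_1 = {B}

u_1(A vs R) = 0
u_1(B vs R) = 4
u_1(C vs R) = 3
u_1(D vs R) = 1
max payoff 4 at {B}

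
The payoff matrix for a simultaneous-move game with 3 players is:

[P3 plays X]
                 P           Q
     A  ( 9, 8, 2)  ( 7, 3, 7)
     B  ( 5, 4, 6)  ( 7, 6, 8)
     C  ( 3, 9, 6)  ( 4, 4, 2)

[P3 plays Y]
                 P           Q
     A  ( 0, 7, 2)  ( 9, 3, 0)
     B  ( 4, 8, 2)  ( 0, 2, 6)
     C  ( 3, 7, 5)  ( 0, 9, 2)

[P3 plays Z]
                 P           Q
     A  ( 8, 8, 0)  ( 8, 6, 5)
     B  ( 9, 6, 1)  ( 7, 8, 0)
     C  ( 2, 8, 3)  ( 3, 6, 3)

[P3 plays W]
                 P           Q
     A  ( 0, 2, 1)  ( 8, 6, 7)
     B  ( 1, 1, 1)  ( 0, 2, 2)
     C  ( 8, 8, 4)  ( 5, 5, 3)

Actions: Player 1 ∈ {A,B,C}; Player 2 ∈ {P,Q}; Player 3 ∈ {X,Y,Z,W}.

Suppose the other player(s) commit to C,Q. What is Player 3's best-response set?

argmax u_3 = {Z,W}

u_3(X vs C,Q) = 2
u_3(Y vs C,Q) = 2
u_3(Z vs C,Q) = 3
u_3(W vs C,Q) = 3
max payoff 3 at {Z,W}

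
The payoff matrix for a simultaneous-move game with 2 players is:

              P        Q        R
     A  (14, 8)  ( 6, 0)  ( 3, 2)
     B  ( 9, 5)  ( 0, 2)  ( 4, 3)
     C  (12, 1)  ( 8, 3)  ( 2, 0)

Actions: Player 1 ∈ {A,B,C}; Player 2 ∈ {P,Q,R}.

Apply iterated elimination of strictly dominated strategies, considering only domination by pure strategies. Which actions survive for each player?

P2 drop R (P beats it: A:8>2 B:5>3 C:1>0)
P1 drop B (A beats it: P:14>9 Q:6>0)
P1→{A,C} P2→{P,Q}

Remaining: P1:{A,C} P2:{P,Q}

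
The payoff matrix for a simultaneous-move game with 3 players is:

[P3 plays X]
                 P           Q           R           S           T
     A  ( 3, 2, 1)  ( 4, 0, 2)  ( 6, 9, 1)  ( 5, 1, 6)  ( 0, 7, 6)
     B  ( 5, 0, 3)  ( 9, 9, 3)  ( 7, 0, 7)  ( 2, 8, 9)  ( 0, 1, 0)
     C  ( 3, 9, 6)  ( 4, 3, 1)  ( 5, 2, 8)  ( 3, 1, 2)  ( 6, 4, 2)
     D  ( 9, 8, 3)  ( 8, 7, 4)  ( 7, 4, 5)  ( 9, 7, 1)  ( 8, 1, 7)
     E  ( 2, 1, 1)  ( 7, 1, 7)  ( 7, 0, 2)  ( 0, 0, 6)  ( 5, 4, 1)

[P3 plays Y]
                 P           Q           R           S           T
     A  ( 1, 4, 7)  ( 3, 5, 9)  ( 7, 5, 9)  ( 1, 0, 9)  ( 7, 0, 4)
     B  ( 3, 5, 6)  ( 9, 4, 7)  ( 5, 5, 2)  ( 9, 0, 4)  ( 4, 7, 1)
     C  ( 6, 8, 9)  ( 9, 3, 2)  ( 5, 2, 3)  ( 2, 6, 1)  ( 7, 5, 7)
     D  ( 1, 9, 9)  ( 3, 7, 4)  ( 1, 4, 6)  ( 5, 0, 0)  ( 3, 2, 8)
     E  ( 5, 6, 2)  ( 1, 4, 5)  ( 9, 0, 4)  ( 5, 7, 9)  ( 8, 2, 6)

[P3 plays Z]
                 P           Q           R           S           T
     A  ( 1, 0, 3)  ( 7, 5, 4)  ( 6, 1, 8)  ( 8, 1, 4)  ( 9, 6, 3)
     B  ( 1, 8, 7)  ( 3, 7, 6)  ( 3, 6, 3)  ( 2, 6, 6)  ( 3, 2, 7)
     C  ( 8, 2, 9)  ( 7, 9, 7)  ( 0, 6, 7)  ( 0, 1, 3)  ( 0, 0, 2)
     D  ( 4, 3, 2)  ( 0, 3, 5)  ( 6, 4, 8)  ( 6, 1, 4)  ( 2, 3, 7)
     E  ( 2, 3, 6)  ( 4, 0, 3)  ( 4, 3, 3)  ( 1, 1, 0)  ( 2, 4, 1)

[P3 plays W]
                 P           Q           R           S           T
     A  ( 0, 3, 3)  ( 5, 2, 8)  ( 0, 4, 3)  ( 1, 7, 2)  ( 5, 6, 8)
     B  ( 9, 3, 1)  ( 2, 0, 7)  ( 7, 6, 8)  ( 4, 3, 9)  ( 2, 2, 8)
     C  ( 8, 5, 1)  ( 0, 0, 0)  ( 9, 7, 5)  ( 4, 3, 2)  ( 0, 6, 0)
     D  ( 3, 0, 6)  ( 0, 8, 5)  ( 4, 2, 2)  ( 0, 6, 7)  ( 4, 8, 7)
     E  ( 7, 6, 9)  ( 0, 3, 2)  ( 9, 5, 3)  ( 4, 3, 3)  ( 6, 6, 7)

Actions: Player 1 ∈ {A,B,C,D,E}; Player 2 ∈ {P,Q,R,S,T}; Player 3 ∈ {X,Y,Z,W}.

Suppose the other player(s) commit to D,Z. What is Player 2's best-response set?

u_2(P vs D,Z) = 3
u_2(Q vs D,Z) = 3
u_2(R vs D,Z) = 4
u_2(S vs D,Z) = 1
u_2(T vs D,Z) = 3
max payoff 4 at {R}

P2 best: {R}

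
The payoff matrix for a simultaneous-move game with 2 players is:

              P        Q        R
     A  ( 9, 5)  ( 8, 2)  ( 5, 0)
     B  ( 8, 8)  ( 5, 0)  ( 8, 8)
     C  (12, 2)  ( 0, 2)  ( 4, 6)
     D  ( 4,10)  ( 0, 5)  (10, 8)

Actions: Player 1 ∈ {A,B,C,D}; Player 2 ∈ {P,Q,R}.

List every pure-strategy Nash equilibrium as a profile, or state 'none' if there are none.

PSNE: ∅

(A,P): not NE [P1→C gives 12>9]
(A,Q): not NE [P2→P gives 5>2]
(A,R): not NE [P1→D gives 10>5; P2→P gives 5>0]
(B,P): not NE [P1→C gives 12>8]
(B,Q): not NE [P1→A gives 8>5; P2→R gives 8>0]
(B,R): not NE [P1→D gives 10>8]
(C,P): not NE [P2→R gives 6>2]
(C,Q): not NE [P1→A gives 8>0; P2→R gives 6>2]
(C,R): not NE [P1→D gives 10>4]
(D,P): not NE [P1→C gives 12>4]
(D,Q): not NE [P1→A gives 8>0; P2→P gives 10>5]
(D,R): not NE [P2→P gives 10>8]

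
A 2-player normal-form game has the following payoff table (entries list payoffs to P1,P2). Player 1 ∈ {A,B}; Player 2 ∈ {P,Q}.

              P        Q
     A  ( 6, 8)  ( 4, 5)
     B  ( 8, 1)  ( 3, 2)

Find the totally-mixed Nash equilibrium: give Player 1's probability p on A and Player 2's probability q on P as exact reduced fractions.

P1 indiff ⇒ q·6+(1-q)·4 = q·8+(1-q)·3 ⇒ q(-2) = (1-q)(-1) ⇒ q = 1/3
P2 indiff ⇒ p·8+(1-p)·1 = p·5+(1-p)·2 ⇒ p(3) = (1-p)(1) ⇒ p = 1/4

p=1/4, q=1/3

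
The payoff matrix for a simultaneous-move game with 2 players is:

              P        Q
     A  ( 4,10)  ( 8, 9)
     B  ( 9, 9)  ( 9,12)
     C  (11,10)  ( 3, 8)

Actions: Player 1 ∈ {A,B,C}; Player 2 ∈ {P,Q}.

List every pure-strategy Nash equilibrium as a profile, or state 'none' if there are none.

(A,P): not NE [P1→C gives 11>4]
(A,Q): not NE [P1→B gives 9>8; P2→P gives 10>9]
(B,P): not NE [P1→C gives 11>9; P2→Q gives 12>9]
(B,Q): NE
(C,P): NE
(C,Q): not NE [P1→B gives 9>3; P2→P gives 10>8]

Nash profiles: (B,Q), (C,P)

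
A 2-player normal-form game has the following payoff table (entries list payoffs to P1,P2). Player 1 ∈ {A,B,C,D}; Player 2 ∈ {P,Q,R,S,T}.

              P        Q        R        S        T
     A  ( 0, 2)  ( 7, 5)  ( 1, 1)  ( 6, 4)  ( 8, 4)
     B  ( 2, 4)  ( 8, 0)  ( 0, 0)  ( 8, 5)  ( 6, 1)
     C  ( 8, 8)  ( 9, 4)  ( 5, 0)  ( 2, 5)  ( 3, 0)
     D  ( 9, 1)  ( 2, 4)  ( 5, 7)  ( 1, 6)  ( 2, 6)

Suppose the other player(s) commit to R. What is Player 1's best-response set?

u_1(A vs R) = 1
u_1(B vs R) = 0
u_1(C vs R) = 5
u_1(D vs R) = 5
max payoff 5 at {C,D}

BR_1 = {C,D}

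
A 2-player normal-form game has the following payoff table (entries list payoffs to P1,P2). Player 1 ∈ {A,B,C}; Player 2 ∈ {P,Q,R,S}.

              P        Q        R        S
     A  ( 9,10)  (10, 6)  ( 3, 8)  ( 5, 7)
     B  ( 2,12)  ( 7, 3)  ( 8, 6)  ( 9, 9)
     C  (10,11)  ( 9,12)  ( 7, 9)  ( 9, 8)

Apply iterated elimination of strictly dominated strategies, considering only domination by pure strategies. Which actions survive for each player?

IESDS → P1:{A,C} P2:{P,Q}

P2 drop R (P beats it: A:10>8 B:12>6 C:11>9)
P2 drop S (P beats it: A:10>7 B:12>9 C:11>8)
P1 drop B (A beats it: P:9>2 Q:10>7)
P1→{A,C} P2→{P,Q}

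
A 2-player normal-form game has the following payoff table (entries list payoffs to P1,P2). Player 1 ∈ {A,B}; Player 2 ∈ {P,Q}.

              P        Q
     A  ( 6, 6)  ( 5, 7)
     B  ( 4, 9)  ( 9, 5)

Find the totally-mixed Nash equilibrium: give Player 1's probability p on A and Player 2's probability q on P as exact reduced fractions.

P1 mixes 4/5 on A; P2 mixes 2/3 on P

P1 indiff ⇒ q·6+(1-q)·5 = q·4+(1-q)·9 ⇒ q(2) = (1-q)(4) ⇒ q = 2/3
P2 indiff ⇒ p·6+(1-p)·9 = p·7+(1-p)·5 ⇒ p(-1) = (1-p)(-4) ⇒ p = 4/5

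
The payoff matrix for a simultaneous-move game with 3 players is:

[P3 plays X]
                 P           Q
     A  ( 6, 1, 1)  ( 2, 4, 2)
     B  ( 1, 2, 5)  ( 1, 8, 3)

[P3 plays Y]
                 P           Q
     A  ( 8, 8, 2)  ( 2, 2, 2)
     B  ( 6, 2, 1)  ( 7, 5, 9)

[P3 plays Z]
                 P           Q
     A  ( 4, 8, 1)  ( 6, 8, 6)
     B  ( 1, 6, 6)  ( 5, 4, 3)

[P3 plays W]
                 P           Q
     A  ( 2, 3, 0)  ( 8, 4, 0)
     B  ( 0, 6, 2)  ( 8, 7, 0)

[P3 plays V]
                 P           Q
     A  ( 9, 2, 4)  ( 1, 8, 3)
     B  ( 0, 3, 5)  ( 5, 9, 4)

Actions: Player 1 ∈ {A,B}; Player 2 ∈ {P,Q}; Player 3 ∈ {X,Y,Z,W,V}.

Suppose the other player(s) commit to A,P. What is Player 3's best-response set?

u_3(X vs A,P) = 1
u_3(Y vs A,P) = 2
u_3(Z vs A,P) = 1
u_3(W vs A,P) = 0
u_3(V vs A,P) = 4
max payoff 4 at {V}

P3 best: {V}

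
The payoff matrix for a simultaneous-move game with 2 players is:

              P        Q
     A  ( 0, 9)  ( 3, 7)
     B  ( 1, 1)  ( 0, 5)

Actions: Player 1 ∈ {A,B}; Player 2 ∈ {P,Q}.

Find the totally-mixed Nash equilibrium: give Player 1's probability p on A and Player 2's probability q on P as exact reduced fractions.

(p,q) = (2/3, 3/4)

P1 indiff ⇒ q·0+(1-q)·3 = q·1+(1-q)·0 ⇒ q(-1) = (1-q)(-3) ⇒ q = 3/4
P2 indiff ⇒ p·9+(1-p)·1 = p·7+(1-p)·5 ⇒ p(2) = (1-p)(4) ⇒ p = 2/3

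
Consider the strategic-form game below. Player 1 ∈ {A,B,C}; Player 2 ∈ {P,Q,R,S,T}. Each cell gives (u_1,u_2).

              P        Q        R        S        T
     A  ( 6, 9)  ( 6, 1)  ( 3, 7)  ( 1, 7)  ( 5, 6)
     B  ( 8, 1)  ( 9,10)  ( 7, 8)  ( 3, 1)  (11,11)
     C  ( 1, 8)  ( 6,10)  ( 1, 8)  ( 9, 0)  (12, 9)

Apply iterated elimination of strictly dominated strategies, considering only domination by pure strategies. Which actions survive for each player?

Survivors P1:{B,C} P2:{Q,T}

P1 drop A (B beats it: P:8>6 Q:9>6 R:7>3 S:3>1 T:11>5)
P2 drop P (Q beats it: B:10>1 C:10>8)
P2 drop R (Q beats it: B:10>8 C:10>8)
P2 drop S (Q beats it: B:10>1 C:10>0)
P1→{B,C} P2→{Q,T}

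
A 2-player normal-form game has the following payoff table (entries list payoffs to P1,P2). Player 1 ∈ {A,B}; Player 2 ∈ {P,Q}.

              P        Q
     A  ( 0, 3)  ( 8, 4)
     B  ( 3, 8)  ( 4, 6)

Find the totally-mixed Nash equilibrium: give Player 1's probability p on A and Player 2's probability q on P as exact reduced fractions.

p=2/3, q=4/7

P1 indiff ⇒ q·0+(1-q)·8 = q·3+(1-q)·4 ⇒ q(-3) = (1-q)(-4) ⇒ q = 4/7
P2 indiff ⇒ p·3+(1-p)·8 = p·4+(1-p)·6 ⇒ p(-1) = (1-p)(-2) ⇒ p = 2/3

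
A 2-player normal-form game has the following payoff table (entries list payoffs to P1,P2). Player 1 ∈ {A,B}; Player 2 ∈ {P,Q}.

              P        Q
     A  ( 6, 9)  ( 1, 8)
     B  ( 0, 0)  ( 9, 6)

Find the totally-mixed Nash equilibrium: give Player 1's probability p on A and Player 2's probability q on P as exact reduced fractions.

P1 mixes 6/7 on A; P2 mixes 4/7 on P

P1 indiff ⇒ q·6+(1-q)·1 = q·0+(1-q)·9 ⇒ q(6) = (1-q)(8) ⇒ q = 4/7
P2 indiff ⇒ p·9+(1-p)·0 = p·8+(1-p)·6 ⇒ p(1) = (1-p)(6) ⇒ p = 6/7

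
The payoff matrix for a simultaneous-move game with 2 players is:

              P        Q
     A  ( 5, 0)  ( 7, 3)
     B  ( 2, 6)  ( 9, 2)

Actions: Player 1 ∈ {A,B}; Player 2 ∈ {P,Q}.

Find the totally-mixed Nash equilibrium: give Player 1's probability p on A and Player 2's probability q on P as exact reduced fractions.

p=4/7, q=2/5

P1 indiff ⇒ q·5+(1-q)·7 = q·2+(1-q)·9 ⇒ q(3) = (1-q)(2) ⇒ q = 2/5
P2 indiff ⇒ p·0+(1-p)·6 = p·3+(1-p)·2 ⇒ p(-3) = (1-p)(-4) ⇒ p = 4/7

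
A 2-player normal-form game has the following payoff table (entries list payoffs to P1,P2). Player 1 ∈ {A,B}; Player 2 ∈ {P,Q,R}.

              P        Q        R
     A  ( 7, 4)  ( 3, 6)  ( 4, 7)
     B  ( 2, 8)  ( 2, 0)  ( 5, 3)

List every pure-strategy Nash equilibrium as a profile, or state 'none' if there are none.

(A,P): not NE [P2→R gives 7>4]
(A,Q): not NE [P2→R gives 7>6]
(A,R): not NE [P1→B gives 5>4]
(B,P): not NE [P1→A gives 7>2]
(B,Q): not NE [P1→A gives 3>2; P2→P gives 8>0]
(B,R): not NE [P2→P gives 8>3]

PSNE: ∅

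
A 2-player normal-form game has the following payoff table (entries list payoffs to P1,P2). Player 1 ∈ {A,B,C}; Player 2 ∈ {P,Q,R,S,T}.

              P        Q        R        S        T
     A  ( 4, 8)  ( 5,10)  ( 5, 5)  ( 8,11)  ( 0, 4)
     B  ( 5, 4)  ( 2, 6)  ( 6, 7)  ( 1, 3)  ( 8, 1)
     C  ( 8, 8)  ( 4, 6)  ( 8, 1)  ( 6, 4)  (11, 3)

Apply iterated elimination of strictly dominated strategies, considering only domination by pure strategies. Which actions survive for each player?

Remaining: P1:{A,C} P2:{P,Q,S}

P1 drop B (C beats it: P:8>5 Q:4>2 R:8>6 S:6>1 T:11>8)
P2 drop R (P beats it: A:8>5 C:8>1)
P2 drop T (P beats it: A:8>4 C:8>3)
P1→{A,C} P2→{P,Q,S}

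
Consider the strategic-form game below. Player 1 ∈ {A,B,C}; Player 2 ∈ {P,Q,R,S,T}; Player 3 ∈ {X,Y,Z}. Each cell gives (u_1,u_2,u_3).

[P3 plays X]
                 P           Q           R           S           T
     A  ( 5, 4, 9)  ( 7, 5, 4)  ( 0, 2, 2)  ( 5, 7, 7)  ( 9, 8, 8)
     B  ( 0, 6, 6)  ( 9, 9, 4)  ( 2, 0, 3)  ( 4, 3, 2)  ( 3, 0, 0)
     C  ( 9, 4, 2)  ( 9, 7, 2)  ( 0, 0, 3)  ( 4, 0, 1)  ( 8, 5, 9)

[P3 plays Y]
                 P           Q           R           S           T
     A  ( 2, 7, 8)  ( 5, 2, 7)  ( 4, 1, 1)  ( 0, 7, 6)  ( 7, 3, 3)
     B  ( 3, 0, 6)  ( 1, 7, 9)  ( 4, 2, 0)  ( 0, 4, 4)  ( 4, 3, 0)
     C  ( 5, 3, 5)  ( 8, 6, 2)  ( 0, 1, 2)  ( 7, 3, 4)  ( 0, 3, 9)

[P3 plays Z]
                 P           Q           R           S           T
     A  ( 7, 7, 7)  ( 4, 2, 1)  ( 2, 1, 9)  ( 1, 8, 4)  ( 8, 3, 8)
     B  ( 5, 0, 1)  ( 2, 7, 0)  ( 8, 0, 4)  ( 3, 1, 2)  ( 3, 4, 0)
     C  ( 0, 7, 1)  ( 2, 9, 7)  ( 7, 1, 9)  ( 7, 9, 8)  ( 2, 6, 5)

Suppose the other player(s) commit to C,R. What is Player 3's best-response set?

u_3(X vs C,R) = 3
u_3(Y vs C,R) = 2
u_3(Z vs C,R) = 9
max payoff 9 at {Z}

P3 best: {Z}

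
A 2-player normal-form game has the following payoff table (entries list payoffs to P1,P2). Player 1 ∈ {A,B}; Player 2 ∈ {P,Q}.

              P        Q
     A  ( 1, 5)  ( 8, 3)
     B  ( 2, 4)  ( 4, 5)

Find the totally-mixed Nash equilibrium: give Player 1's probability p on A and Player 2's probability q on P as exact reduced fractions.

(p,q) = (1/3, 4/5)

P1 indiff ⇒ q·1+(1-q)·8 = q·2+(1-q)·4 ⇒ q(-1) = (1-q)(-4) ⇒ q = 4/5
P2 indiff ⇒ p·5+(1-p)·4 = p·3+(1-p)·5 ⇒ p(2) = (1-p)(1) ⇒ p = 1/3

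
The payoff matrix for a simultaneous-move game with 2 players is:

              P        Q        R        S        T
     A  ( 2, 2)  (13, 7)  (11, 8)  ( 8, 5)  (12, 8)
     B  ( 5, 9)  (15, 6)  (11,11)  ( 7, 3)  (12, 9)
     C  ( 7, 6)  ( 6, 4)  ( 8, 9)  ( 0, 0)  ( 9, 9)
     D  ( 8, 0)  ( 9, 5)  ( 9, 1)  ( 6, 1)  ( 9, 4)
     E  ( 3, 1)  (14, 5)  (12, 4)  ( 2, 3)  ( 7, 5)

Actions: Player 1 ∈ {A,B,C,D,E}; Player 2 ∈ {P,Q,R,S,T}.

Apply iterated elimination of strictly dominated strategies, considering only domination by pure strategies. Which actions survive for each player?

IESDS → P1:{A,B,E} P2:{Q,R,T}

P2 drop P (R beats it: A:8>2 B:11>9 C:9>6 D:1>0 E:4>1)
P1 drop C (A beats it: Q:13>6 R:11>8 S:8>0 T:12>9)
P1 drop D (A beats it: Q:13>9 R:11>9 S:8>6 T:12>9)
P2 drop S (Q beats it: A:7>5 B:6>3 E:5>3)
P1→{A,B,E} P2→{Q,R,T}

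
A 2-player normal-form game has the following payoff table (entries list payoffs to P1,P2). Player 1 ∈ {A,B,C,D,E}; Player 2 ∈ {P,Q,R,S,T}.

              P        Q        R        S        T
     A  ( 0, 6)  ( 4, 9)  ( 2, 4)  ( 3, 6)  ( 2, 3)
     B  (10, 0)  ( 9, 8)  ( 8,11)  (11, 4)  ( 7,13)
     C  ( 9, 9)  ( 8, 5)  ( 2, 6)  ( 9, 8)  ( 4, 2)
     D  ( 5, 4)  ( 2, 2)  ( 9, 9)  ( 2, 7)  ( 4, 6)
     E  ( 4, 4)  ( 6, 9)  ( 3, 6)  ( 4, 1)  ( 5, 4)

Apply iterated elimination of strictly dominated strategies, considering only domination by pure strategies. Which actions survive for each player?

Remaining: P1:{B,D} P2:{R,T}

P1 drop A (B beats it: P:10>0 Q:9>4 R:8>2 S:11>3 T:7>2)
P1 drop C (B beats it: P:10>9 Q:9>8 R:8>2 S:11>9 T:7>4)
P1 drop E (B beats it: P:10>4 Q:9>6 R:8>3 S:11>4 T:7>5)
P2 drop P (R beats it: B:11>0 D:9>4)
P2 drop Q (R beats it: B:11>8 D:9>2)
P2 drop S (R beats it: B:11>4 D:9>7)
P1→{B,D} P2→{R,T}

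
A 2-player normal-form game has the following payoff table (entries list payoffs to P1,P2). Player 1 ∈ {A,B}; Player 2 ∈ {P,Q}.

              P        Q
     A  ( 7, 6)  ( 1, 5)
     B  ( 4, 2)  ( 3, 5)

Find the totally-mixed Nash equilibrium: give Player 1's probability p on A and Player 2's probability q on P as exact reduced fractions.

P1 indiff ⇒ q·7+(1-q)·1 = q·4+(1-q)·3 ⇒ q(3) = (1-q)(2) ⇒ q = 2/5
P2 indiff ⇒ p·6+(1-p)·2 = p·5+(1-p)·5 ⇒ p(1) = (1-p)(3) ⇒ p = 3/4

P1 mixes 3/4 on A; P2 mixes 2/5 on P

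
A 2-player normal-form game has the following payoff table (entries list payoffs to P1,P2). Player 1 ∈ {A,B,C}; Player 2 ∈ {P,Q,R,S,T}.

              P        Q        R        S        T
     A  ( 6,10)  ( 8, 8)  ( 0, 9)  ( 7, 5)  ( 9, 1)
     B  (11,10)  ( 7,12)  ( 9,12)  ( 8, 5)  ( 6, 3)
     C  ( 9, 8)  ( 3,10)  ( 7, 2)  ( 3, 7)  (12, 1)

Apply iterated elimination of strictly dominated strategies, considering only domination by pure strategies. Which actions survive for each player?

P2 drop S (P beats it: A:10>5 B:10>5 C:8>7)
P2 drop T (P beats it: A:10>1 B:10>3 C:8>1)
P1 drop C (B beats it: P:11>9 Q:7>3 R:9>7)
P1→{A,B} P2→{P,Q,R}

Remaining: P1:{A,B} P2:{P,Q,R}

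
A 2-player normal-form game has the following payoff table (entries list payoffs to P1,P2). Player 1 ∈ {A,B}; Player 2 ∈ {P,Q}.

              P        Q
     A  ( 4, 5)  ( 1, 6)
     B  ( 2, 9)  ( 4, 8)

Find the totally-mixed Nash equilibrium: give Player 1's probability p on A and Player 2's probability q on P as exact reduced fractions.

P1 indiff ⇒ q·4+(1-q)·1 = q·2+(1-q)·4 ⇒ q(2) = (1-q)(3) ⇒ q = 3/5
P2 indiff ⇒ p·5+(1-p)·9 = p·6+(1-p)·8 ⇒ p(-1) = (1-p)(-1) ⇒ p = 1/2

p=1/2, q=3/5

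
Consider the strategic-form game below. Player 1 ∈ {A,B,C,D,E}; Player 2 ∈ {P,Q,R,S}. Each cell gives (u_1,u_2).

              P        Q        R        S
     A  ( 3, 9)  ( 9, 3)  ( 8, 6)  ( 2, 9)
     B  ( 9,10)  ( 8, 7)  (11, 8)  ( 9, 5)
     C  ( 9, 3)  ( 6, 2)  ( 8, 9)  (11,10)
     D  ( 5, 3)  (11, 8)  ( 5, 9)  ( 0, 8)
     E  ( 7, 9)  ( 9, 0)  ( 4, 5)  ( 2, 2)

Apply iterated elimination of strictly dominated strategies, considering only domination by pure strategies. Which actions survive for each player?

P2 drop Q (R beats it: A:6>3 B:8>7 C:9>2 D:9>8 E:5>0)
P1 drop A (B beats it: P:9>3 R:11>8 S:9>2)
P1 drop D (B beats it: P:9>5 R:11>5 S:9>0)
P1 drop E (B beats it: P:9>7 R:11>4 S:9>2)
P1→{B,C} P2→{P,R,S}

Remaining: P1:{B,C} P2:{P,R,S}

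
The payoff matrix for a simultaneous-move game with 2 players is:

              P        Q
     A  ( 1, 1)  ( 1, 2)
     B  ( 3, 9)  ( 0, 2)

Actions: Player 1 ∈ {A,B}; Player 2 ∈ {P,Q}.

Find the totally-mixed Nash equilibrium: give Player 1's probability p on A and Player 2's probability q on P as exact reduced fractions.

P1 indiff ⇒ q·1+(1-q)·1 = q·3+(1-q)·0 ⇒ q(-2) = (1-q)(-1) ⇒ q = 1/3
P2 indiff ⇒ p·1+(1-p)·9 = p·2+(1-p)·2 ⇒ p(-1) = (1-p)(-7) ⇒ p = 7/8

P1 mixes 7/8 on A; P2 mixes 1/3 on P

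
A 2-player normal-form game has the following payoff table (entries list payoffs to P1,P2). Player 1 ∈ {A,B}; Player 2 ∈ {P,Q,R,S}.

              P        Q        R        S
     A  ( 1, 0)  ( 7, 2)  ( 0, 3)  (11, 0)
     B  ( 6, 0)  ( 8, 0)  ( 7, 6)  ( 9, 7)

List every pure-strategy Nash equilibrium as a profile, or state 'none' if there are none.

No pure NE.

(A,P): not NE [P1→B gives 6>1; P2→R gives 3>0]
(A,Q): not NE [P1→B gives 8>7; P2→R gives 3>2]
(A,R): not NE [P1→B gives 7>0]
(A,S): not NE [P2→R gives 3>0]
(B,P): not NE [P2→S gives 7>0]
(B,Q): not NE [P2→S gives 7>0]
(B,R): not NE [P2→S gives 7>6]
(B,S): not NE [P1→A gives 11>9]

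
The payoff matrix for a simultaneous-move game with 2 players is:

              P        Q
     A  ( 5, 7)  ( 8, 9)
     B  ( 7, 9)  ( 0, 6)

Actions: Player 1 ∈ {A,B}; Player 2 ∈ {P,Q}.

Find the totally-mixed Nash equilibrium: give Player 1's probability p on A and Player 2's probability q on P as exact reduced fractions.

P1 indiff ⇒ q·5+(1-q)·8 = q·7+(1-q)·0 ⇒ q(-2) = (1-q)(-8) ⇒ q = 4/5
P2 indiff ⇒ p·7+(1-p)·9 = p·9+(1-p)·6 ⇒ p(-2) = (1-p)(-3) ⇒ p = 3/5

P1 mixes 3/5 on A; P2 mixes 4/5 on P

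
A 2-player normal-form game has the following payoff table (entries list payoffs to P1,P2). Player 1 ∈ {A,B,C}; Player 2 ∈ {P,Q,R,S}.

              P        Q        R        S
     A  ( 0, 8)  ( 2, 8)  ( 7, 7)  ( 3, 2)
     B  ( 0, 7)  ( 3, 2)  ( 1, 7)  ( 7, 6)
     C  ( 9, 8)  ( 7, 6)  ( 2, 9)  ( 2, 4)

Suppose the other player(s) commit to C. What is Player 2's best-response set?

u_2(P vs C) = 8
u_2(Q vs C) = 6
u_2(R vs C) = 9
u_2(S vs C) = 4
max payoff 9 at {R}

BR_2 = {R}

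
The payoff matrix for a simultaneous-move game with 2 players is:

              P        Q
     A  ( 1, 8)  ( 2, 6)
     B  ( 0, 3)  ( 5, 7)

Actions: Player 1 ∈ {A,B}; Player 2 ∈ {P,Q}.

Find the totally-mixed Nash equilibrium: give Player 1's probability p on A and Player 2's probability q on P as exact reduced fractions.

P1 mixes 2/3 on A; P2 mixes 3/4 on P

P1 indiff ⇒ q·1+(1-q)·2 = q·0+(1-q)·5 ⇒ q(1) = (1-q)(3) ⇒ q = 3/4
P2 indiff ⇒ p·8+(1-p)·3 = p·6+(1-p)·7 ⇒ p(2) = (1-p)(4) ⇒ p = 2/3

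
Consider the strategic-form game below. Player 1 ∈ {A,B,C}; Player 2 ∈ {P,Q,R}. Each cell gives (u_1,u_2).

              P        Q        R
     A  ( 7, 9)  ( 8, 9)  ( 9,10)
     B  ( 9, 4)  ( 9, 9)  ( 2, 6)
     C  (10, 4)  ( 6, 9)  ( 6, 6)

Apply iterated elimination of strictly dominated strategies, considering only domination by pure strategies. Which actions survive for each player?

P2 drop P (R beats it: A:10>9 B:6>4 C:6>4)
P1 drop C (A beats it: Q:8>6 R:9>6)
P1→{A,B} P2→{Q,R}

Survivors P1:{A,B} P2:{Q,R}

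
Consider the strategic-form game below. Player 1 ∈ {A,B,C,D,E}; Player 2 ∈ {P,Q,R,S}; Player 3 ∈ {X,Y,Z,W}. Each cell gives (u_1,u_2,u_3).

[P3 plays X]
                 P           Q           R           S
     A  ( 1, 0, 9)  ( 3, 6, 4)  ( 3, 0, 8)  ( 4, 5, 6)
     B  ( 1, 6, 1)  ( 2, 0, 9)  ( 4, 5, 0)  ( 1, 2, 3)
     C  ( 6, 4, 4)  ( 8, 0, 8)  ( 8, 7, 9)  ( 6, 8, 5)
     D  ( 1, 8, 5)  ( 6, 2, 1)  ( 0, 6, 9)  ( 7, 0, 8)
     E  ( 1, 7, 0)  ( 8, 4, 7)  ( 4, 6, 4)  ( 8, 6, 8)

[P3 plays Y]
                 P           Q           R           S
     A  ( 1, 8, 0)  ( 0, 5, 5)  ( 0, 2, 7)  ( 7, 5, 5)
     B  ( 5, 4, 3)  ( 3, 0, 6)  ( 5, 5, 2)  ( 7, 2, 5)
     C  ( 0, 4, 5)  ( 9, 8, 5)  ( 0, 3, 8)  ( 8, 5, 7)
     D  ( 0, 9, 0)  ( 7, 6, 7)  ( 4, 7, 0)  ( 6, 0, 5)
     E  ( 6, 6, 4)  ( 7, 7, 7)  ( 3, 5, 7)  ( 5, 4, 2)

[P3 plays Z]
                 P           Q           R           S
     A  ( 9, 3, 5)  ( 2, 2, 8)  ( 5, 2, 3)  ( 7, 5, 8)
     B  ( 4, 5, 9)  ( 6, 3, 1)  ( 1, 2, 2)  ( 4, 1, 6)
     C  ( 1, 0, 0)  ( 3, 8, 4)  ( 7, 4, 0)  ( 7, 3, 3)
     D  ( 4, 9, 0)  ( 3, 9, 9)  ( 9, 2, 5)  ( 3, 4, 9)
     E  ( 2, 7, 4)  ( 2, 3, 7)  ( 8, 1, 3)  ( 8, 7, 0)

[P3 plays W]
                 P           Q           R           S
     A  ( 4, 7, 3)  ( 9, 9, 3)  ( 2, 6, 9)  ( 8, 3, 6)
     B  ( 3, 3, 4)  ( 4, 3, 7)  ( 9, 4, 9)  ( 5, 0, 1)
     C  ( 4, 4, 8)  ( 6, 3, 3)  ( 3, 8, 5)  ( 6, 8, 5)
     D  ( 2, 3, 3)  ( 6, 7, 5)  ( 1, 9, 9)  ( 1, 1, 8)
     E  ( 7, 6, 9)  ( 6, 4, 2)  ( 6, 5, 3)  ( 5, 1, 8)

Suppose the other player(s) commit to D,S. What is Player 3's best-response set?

u_3(X vs D,S) = 8
u_3(Y vs D,S) = 5
u_3(Z vs D,S) = 9
u_3(W vs D,S) = 8
max payoff 9 at {Z}

BR_3 = {Z}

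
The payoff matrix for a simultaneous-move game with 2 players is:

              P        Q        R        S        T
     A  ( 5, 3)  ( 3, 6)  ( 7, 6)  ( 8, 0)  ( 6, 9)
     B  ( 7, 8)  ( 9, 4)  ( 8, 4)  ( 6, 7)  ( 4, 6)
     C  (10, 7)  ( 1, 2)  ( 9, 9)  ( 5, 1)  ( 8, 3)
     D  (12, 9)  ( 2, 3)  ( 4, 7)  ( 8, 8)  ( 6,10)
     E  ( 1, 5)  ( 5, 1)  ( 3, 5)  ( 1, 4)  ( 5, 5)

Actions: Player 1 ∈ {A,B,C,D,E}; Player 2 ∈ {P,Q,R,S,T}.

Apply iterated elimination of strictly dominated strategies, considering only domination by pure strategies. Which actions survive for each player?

P2 drop Q (T beats it: A:9>6 B:6>4 C:3>2 D:10>3 E:5>1)
P1 drop E (A beats it: P:5>1 R:7>3 S:8>1 T:6>5)
P2 drop S (P beats it: A:3>0 B:8>7 C:7>1 D:9>8)
P1 drop A (C beats it: P:10>5 R:9>7 T:8>6)
P1 drop B (C beats it: P:10>7 R:9>8 T:8>4)
P1→{C,D} P2→{P,R,T}

IESDS → P1:{C,D} P2:{P,R,T}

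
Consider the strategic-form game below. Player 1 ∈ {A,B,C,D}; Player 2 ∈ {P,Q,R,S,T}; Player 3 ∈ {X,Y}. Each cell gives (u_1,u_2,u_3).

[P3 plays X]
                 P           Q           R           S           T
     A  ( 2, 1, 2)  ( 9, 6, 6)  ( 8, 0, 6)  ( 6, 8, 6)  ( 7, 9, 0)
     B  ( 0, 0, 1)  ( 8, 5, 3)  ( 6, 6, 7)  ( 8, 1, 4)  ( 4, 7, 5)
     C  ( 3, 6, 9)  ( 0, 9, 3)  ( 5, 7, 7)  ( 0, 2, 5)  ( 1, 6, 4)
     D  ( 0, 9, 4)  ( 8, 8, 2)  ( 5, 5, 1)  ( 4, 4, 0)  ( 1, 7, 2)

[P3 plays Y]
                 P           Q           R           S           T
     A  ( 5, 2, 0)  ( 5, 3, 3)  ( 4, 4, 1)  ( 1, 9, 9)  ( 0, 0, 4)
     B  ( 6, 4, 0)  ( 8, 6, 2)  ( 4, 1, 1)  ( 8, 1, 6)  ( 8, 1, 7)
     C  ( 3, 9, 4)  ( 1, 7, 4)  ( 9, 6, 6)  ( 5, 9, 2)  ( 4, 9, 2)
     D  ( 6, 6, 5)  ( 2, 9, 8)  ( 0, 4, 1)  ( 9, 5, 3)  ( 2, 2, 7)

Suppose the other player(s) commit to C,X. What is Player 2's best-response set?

u_2(P vs C,X) = 6
u_2(Q vs C,X) = 9
u_2(R vs C,X) = 7
u_2(S vs C,X) = 2
u_2(T vs C,X) = 6
max payoff 9 at {Q}

P2 best: {Q}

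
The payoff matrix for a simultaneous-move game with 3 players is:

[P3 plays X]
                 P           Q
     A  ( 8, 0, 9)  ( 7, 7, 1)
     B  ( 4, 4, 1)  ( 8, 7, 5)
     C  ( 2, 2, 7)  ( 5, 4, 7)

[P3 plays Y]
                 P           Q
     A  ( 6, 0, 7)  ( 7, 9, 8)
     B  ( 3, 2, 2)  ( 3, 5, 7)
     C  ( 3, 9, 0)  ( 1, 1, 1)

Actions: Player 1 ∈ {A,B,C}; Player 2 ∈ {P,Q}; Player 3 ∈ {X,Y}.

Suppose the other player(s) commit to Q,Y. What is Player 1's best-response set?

argmax u_1 = {A}

u_1(A vs Q,Y) = 7
u_1(B vs Q,Y) = 3
u_1(C vs Q,Y) = 1
max payoff 7 at {A}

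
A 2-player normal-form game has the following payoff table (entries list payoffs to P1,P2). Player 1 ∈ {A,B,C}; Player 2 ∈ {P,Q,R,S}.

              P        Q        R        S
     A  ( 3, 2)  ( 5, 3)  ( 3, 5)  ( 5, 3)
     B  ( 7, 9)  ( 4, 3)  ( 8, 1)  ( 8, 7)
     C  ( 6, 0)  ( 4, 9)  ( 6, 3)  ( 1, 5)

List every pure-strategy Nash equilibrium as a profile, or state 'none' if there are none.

PSNE = {(B,P)}

(A,P): not NE [P1→B gives 7>3; P2→R gives 5>2]
(A,Q): not NE [P2→R gives 5>3]
(A,R): not NE [P1→B gives 8>3]
(A,S): not NE [P1→B gives 8>5; P2→R gives 5>3]
(B,P): NE
(B,Q): not NE [P1→A gives 5>4; P2→P gives 9>3]
(B,R): not NE [P2→P gives 9>1]
(B,S): not NE [P2→P gives 9>7]
(C,P): not NE [P1→B gives 7>6; P2→Q gives 9>0]
(C,Q): not NE [P1→A gives 5>4]
(C,R): not NE [P1→B gives 8>6; P2→Q gives 9>3]
(C,S): not NE [P1→B gives 8>1; P2→Q gives 9>5]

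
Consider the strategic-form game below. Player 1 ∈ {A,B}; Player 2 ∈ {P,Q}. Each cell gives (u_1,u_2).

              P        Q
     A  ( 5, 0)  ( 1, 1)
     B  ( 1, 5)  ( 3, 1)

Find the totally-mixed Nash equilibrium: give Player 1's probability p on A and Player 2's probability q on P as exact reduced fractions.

P1 indiff ⇒ q·5+(1-q)·1 = q·1+(1-q)·3 ⇒ q(4) = (1-q)(2) ⇒ q = 1/3
P2 indiff ⇒ p·0+(1-p)·5 = p·1+(1-p)·1 ⇒ p(-1) = (1-p)(-4) ⇒ p = 4/5

p=4/5, q=1/3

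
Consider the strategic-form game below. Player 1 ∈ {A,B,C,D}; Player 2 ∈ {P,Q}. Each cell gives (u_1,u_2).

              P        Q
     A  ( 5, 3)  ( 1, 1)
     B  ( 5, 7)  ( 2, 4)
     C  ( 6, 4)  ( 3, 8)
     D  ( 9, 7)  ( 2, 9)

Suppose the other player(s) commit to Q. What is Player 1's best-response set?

BR_1 = {C}

u_1(A vs Q) = 1
u_1(B vs Q) = 2
u_1(C vs Q) = 3
u_1(D vs Q) = 2
max payoff 3 at {C}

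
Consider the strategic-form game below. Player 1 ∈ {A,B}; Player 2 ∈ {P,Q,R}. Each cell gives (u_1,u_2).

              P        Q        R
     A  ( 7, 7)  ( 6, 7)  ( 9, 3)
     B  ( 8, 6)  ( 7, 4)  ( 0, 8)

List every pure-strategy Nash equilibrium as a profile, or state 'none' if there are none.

(A,P): not NE [P1→B gives 8>7]
(A,Q): not NE [P1→B gives 7>6]
(A,R): not NE [P2→Q gives 7>3]
(B,P): not NE [P2→R gives 8>6]
(B,Q): not NE [P2→R gives 8>4]
(B,R): not NE [P1→A gives 9>0]

Equilibria: none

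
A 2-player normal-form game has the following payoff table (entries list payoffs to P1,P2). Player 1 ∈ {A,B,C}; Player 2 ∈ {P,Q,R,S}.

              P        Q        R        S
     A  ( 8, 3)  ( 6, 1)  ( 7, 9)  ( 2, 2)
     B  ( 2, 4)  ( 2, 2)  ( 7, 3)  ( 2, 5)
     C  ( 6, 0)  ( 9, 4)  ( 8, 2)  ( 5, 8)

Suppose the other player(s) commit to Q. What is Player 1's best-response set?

u_1(A vs Q) = 6
u_1(B vs Q) = 2
u_1(C vs Q) = 9
max payoff 9 at {C}

P1 best: {C}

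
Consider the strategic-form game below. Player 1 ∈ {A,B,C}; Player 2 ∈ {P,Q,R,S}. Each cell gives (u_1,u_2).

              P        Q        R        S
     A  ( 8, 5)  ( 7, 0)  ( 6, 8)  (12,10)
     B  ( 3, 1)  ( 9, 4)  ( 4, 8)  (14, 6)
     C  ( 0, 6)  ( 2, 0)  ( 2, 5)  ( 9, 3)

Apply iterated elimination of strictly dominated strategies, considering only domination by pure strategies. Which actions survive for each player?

IESDS → P1:{A,B} P2:{R,S}

P1 drop C (A beats it: P:8>0 Q:7>2 R:6>2 S:12>9)
P2 drop P (R beats it: A:8>5 B:8>1)
P2 drop Q (R beats it: A:8>0 B:8>4)
P1→{A,B} P2→{R,S}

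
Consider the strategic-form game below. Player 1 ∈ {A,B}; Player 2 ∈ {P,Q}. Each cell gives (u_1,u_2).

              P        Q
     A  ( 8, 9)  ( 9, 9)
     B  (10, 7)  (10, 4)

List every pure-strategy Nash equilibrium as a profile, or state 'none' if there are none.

(A,P): not NE [P1→B gives 10>8]
(A,Q): not NE [P1→B gives 10>9]
(B,P): NE
(B,Q): not NE [P2→P gives 7>4]

NE set: (B,P)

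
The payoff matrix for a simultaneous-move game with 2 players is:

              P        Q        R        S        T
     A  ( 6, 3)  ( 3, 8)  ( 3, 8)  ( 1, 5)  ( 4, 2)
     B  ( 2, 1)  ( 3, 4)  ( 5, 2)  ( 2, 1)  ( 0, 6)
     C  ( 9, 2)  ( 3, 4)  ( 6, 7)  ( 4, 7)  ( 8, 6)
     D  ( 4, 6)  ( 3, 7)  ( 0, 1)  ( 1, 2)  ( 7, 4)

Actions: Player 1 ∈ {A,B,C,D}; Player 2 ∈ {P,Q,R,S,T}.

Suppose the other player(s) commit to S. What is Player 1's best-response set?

argmax u_1 = {C}

u_1(A vs S) = 1
u_1(B vs S) = 2
u_1(C vs S) = 4
u_1(D vs S) = 1
max payoff 4 at {C}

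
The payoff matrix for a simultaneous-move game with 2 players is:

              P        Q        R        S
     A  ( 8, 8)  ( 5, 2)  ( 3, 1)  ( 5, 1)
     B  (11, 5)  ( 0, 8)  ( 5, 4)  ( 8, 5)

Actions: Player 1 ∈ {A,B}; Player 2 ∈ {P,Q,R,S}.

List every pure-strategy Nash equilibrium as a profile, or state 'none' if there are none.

No pure NE.

(A,P): not NE [P1→B gives 11>8]
(A,Q): not NE [P2→P gives 8>2]
(A,R): not NE [P1→B gives 5>3; P2→P gives 8>1]
(A,S): not NE [P1→B gives 8>5; P2→P gives 8>1]
(B,P): not NE [P2→Q gives 8>5]
(B,Q): not NE [P1→A gives 5>0]
(B,R): not NE [P2→Q gives 8>4]
(B,S): not NE [P2→Q gives 8>5]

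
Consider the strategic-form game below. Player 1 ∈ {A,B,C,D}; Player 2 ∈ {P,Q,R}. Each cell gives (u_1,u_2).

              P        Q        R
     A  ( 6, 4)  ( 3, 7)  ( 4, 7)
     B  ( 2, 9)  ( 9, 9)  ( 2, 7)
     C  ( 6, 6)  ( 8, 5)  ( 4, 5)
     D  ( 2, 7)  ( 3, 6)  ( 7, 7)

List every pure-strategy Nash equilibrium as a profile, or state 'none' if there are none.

NE set: (B,Q), (C,P), (D,R)

(A,P): not NE [P2→R gives 7>4]
(A,Q): not NE [P1→B gives 9>3]
(A,R): not NE [P1→D gives 7>4]
(B,P): not NE [P1→C gives 6>2]
(B,Q): NE
(B,R): not NE [P1→D gives 7>2; P2→Q gives 9>7]
(C,P): NE
(C,Q): not NE [P1→B gives 9>8; P2→P gives 6>5]
(C,R): not NE [P1→D gives 7>4; P2→P gives 6>5]
(D,P): not NE [P1→C gives 6>2]
(D,Q): not NE [P1→B gives 9>3; P2→R gives 7>6]
(D,R): NE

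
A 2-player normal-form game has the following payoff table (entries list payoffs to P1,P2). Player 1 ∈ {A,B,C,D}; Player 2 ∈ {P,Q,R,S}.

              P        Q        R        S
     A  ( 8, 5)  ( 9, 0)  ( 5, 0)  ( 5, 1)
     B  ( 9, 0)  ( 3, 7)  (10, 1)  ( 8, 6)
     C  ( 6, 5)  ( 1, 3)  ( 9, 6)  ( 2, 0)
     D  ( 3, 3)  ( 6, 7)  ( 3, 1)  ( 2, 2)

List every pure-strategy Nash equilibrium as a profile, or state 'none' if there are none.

Equilibria: none

(A,P): not NE [P1→B gives 9>8]
(A,Q): not NE [P2→P gives 5>0]
(A,R): not NE [P1→B gives 10>5; P2→P gives 5>0]
(A,S): not NE [P1→B gives 8>5; P2→P gives 5>1]
(B,P): not NE [P2→Q gives 7>0]
(B,Q): not NE [P1→A gives 9>3]
(B,R): not NE [P2→Q gives 7>1]
(B,S): not NE [P2→Q gives 7>6]
(C,P): not NE [P1→B gives 9>6; P2→R gives 6>5]
(C,Q): not NE [P1→A gives 9>1; P2→R gives 6>3]
(C,R): not NE [P1→B gives 10>9]
(C,S): not NE [P1→B gives 8>2; P2→R gives 6>0]
(D,P): not NE [P1→B gives 9>3; P2→Q gives 7>3]
(D,Q): not NE [P1→A gives 9>6]
(D,R): not NE [P1→B gives 10>3; P2→Q gives 7>1]
(D,S): not NE [P1→B gives 8>2; P2→Q gives 7>2]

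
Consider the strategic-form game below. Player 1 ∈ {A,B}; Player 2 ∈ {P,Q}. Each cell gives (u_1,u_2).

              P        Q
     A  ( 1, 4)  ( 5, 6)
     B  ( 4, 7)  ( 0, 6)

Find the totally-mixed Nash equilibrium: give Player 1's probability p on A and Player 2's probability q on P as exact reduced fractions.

(p,q) = (1/3, 5/8)

P1 indiff ⇒ q·1+(1-q)·5 = q·4+(1-q)·0 ⇒ q(-3) = (1-q)(-5) ⇒ q = 5/8
P2 indiff ⇒ p·4+(1-p)·7 = p·6+(1-p)·6 ⇒ p(-2) = (1-p)(-1) ⇒ p = 1/3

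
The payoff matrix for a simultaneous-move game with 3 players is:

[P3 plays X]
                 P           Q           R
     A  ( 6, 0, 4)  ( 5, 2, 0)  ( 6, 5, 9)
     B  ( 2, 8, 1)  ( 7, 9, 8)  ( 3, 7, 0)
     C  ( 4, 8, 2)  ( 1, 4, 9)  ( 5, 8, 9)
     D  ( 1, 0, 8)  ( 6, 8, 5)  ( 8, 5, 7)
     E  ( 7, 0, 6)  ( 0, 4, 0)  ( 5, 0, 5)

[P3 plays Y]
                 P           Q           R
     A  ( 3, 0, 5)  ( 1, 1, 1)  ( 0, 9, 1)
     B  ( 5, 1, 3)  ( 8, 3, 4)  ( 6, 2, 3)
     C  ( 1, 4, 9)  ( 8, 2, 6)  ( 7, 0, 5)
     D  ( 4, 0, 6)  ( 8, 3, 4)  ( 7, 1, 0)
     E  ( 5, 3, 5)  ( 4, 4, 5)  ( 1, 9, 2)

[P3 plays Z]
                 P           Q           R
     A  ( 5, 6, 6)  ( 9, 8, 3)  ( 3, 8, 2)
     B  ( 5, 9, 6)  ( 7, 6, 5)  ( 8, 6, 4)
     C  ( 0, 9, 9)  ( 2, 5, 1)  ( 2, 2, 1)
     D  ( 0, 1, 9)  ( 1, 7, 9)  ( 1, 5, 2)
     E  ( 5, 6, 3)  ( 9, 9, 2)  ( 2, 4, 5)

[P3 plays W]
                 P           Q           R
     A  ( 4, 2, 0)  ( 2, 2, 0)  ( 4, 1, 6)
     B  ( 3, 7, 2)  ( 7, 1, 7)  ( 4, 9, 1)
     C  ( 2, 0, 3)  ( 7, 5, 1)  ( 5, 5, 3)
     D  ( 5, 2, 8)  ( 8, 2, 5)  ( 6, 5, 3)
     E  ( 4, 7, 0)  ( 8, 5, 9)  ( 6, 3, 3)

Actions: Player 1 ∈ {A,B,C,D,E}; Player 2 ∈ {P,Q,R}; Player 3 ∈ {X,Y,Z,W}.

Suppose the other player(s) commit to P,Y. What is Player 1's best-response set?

BR_1 = {B,E}

u_1(A vs P,Y) = 3
u_1(B vs P,Y) = 5
u_1(C vs P,Y) = 1
u_1(D vs P,Y) = 4
u_1(E vs P,Y) = 5
max payoff 5 at {B,E}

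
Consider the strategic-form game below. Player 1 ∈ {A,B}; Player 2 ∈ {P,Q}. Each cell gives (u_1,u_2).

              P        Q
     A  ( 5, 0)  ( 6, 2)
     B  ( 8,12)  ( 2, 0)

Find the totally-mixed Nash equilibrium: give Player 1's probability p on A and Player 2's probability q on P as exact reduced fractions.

P1 indiff ⇒ q·5+(1-q)·6 = q·8+(1-q)·2 ⇒ q(-3) = (1-q)(-4) ⇒ q = 4/7
P2 indiff ⇒ p·0+(1-p)·12 = p·2+(1-p)·0 ⇒ p(-2) = (1-p)(-12) ⇒ p = 6/7

P1 mixes 6/7 on A; P2 mixes 4/7 on P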